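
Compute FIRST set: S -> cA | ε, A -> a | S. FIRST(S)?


Per alternative of S: FIRST(cA) = {c}; FIRST(ε) = {ε}
FIRST(S) = {c, ε}


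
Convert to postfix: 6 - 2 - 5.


Left to right (same or higher precedence on left)
Postfix: 6 2 - 5 -


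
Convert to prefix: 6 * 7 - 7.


left-to-right (same/higher precedence on left): tree is (- (* 6 7) 7)
Prefix: - * 6 7 7


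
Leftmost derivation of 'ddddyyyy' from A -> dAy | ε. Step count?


Derivation: A => dAy => ddAyy => dddAyyy => ddddAyyyy => ddddyyyy
Steps: 5


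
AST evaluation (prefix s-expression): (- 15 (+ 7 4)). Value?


Evaluate inner: (+ 7 4) = 11
Evaluate root: (- 15 11) = 4
Result: 4


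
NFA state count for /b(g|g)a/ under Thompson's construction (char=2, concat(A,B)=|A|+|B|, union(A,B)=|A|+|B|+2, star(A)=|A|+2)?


Syntax tree has 4 char leaf(s), 1 union(s), 0 star(s)
chars contribute 4×2 = 8; each union adds +2; each star adds +2
Total: 8 + 2 + 0 = 10 states


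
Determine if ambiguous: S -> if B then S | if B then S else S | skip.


dangling else: 'if B then if B then skip else skip' parses two ways
Ambiguous


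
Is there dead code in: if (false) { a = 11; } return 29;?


condition is constant false, so the whole block is unreachable
Dead: 'if (false) { a = 11; }'


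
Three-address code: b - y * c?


Break into single-operator statements:
t1 = y * c
t2 = b - t1


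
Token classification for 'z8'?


Pattern: letter/underscore followed by alphanumerics, not a keyword
Type: IDENTIFIER


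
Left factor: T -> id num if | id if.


Common prefix: 'id'
Factored: T -> id T', T' -> num if | if


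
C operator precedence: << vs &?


'<<' is shift (level 8); '&' is bitwise AND (level 5)
Higher level binds tighter
'<<' has higher precedence than '&'


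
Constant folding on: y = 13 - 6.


13 - 6 = 7 at compile time
Optimized: y = 7


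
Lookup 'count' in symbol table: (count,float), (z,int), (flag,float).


Lookup 'count' → type float


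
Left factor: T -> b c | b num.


Common prefix: 'b'
Factored: T -> b T', T' -> c | num


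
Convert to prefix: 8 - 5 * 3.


'*' binds tighter: tree is (- 8 (* 5 3))
Prefix: - 8 * 5 3


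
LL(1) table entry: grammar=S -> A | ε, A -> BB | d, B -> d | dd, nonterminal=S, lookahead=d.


For [S, d]: 'd' ∈ FIRST(A)
Entry: S -> A


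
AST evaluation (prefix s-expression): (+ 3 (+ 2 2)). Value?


Evaluate inner: (+ 2 2) = 4
Evaluate root: (+ 3 4) = 7
Result: 7


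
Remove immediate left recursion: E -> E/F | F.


Left-recursive alternatives: E/F; non-recursive: F
Introduce E': E -> FE', E' -> /FE' | ε


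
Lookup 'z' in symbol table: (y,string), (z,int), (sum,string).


Lookup 'z' → type int


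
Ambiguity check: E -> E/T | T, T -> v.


precedence layered via separate nonterminal T: deterministic
Unambiguous


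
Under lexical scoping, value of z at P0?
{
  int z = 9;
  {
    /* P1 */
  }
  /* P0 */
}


z declared in the same block as P0
z = 9


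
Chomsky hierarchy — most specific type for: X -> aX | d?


Right-linear: every RHS is a terminal or a terminal followed by one nonterminal
Classification: Type 3 (Regular)


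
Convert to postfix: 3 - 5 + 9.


Left to right (same or higher precedence on left)
Postfix: 3 5 - 9 +


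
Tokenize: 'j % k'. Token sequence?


Scan left to right, longest-match per lexeme
Tokens: ID(j), OP(%), ID(k)


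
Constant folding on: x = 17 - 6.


17 - 6 = 11 at compile time
Optimized: x = 11


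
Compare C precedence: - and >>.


'-' is additive (level 9); '>>' is shift (level 8)
Higher level binds tighter
'-' has higher precedence than '>>'


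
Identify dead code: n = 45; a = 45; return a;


n is assigned but never read
Dead: 'n = 45'


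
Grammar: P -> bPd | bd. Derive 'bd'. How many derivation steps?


Derivation: P => bd
Steps: 1


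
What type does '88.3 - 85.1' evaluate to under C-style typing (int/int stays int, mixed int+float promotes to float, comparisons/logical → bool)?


Operand types: float - float
Rule: mixed int/float promotes to float; int/int stays int
Result type: float


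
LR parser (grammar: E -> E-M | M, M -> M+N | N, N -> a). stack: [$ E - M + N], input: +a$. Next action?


handle 'M+N' on top
Action: reduce (M -> M+N)


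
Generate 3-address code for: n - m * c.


Break into single-operator statements:
t1 = m * c
t2 = n - t1


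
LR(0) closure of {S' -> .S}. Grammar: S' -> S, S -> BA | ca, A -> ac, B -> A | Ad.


Start: S' -> .S
For each item with dot before a nonterminal B, add B -> .γ for every B-production
Closure: [S' -> .S, S -> .BA, S -> .ca, B -> .A, B -> .Ad, A -> .ac]


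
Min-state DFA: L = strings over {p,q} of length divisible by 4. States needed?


Track length mod 4: states 0..3, accept at 0
Minimal DFA: 4 states


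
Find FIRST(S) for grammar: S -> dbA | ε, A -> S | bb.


Per alternative of S: FIRST(dbA) = {d}; FIRST(ε) = {ε}
FIRST(S) = {d, ε}


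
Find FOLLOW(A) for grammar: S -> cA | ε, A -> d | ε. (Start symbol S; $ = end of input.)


$ ∈ FOLLOW(S). For each A -> αBβ: add FIRST(β)\{ε} to FOLLOW(B); if β nullable, add FOLLOW(A).
FOLLOW(A) = {$}


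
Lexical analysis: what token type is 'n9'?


Pattern: letter/underscore followed by alphanumerics, not a keyword
Type: IDENTIFIER


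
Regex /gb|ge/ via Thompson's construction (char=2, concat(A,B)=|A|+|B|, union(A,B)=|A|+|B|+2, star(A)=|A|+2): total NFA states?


Syntax tree has 4 char leaf(s), 1 union(s), 0 star(s)
chars contribute 4×2 = 8; each union adds +2; each star adds +2
Total: 8 + 2 + 0 = 10 states


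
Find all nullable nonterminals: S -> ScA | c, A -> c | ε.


A nonterminal is nullable iff some alternative derives ε (directly, or every symbol in it is nullable)
Nullable: {A}


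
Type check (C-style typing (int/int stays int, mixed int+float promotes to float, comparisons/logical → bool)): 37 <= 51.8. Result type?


Operand types: int <= float
Rule: comparison yields bool
Result type: bool


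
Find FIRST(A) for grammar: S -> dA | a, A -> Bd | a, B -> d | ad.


Per alternative of A: FIRST(Bd) = {a, d}; FIRST(a) = {a}
FIRST(A) = {a, d}


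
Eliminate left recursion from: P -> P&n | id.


Left-recursive alternatives: P&n; non-recursive: id
Introduce P': P -> idP', P' -> &nP' | ε


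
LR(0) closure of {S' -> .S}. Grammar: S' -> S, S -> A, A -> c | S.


Start: S' -> .S
For each item with dot before a nonterminal B, add B -> .γ for every B-production
Closure: [S' -> .S, S -> .A, A -> .c, A -> .S]


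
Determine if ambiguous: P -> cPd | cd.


balanced c^n…d^n: each string has a unique parse
Unambiguous


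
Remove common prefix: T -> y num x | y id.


Common prefix: 'y'
Factored: T -> y T', T' -> num x | id


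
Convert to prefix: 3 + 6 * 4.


'*' binds tighter: tree is (+ 3 (* 6 4))
Prefix: + 3 * 6 4


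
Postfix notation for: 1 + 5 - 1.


Left to right (same or higher precedence on left)
Postfix: 1 5 + 1 -


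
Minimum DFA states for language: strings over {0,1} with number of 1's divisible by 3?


Track (count of 1) mod 3: states 0..2, accept at 0
Minimal DFA: 3 states


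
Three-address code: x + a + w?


Break into single-operator statements:
t1 = x + a
t2 = t1 + w


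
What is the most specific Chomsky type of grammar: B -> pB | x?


Right-linear: every RHS is a terminal or a terminal followed by one nonterminal
Classification: Type 3 (Regular)


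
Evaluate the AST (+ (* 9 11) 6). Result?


Evaluate inner: (* 9 11) = 99
Evaluate root: (+ 99 6) = 105
Result: 105


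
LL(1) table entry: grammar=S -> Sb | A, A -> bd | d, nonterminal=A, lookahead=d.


For [A, d]: 'd' ∈ FIRST(d)
Entry: A -> d


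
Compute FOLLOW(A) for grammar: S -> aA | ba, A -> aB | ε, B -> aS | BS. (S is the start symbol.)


$ ∈ FOLLOW(S). For each A -> αBβ: add FIRST(β)\{ε} to FOLLOW(B); if β nullable, add FOLLOW(A).
FOLLOW(A) = {$, a, b}


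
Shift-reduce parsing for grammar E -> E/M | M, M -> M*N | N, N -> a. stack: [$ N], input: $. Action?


'N' (not preceded by M*) is the handle for M -> N
Action: reduce (M -> N)


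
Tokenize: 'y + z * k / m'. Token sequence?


Scan left to right, longest-match per lexeme
Tokens: ID(y), OP(+), ID(z), OP(*), ID(k), OP(/), ID(m)


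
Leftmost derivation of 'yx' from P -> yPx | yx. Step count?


Derivation: P => yx
Steps: 1


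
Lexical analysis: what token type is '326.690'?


Pattern: digits with a decimal point
Type: FLOAT_LITERAL


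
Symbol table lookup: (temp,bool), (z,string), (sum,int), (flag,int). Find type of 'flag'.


Lookup 'flag' → type int


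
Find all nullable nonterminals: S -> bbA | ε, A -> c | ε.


A nonterminal is nullable iff some alternative derives ε (directly, or every symbol in it is nullable)
Nullable: {A, S}


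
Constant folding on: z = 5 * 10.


5 * 10 = 50 at compile time
Optimized: z = 50


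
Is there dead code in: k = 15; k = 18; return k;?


first assignment to k is overwritten before any read
Dead: 'k = 15'


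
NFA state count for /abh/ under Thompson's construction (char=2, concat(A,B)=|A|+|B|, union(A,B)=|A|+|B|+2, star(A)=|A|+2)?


Syntax tree has 3 char leaf(s), 0 union(s), 0 star(s)
chars contribute 3×2 = 6; each union adds +2; each star adds +2
Total: 6 + 0 + 0 = 6 states


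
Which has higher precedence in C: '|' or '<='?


'<=' is relational (level 7); '|' is bitwise OR (level 3)
Higher level binds tighter
'<=' has higher precedence than '|'


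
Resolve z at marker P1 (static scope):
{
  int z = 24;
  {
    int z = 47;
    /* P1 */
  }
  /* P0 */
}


z declared in the same block as P1
z = 47


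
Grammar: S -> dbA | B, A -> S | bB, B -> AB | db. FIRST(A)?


Per alternative of A: FIRST(S) = {b, d}; FIRST(bB) = {b}
FIRST(A) = {b, d}


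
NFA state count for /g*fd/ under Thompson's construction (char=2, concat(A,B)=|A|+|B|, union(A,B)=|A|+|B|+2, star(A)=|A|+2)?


Syntax tree has 3 char leaf(s), 0 union(s), 1 star(s)
chars contribute 3×2 = 6; each union adds +2; each star adds +2
Total: 6 + 0 + 2 = 8 states


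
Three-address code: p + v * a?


Break into single-operator statements:
t1 = v * a
t2 = p + t1


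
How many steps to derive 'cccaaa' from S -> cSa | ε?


Derivation: S => cSa => ccSaa => cccSaaa => cccaaa
Steps: 4


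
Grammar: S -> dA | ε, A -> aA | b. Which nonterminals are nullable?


A nonterminal is nullable iff some alternative derives ε (directly, or every symbol in it is nullable)
Nullable: {S}


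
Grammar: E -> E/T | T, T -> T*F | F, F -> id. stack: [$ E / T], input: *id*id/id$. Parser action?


'*' can extend T; shift to build T -> T*F
Action: shift


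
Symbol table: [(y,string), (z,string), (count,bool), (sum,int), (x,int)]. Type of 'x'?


Lookup 'x' → type int


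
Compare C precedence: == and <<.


'<<' is shift (level 8); '==' is equality (level 6)
Higher level binds tighter
'<<' has higher precedence than '=='


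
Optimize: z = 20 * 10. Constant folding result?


20 * 10 = 200 at compile time
Optimized: z = 200


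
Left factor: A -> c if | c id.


Common prefix: 'c'
Factored: A -> c A', A' -> if | id


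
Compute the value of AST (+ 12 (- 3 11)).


Evaluate inner: (- 3 11) = -8
Evaluate root: (+ 12 -8) = 4
Result: 4


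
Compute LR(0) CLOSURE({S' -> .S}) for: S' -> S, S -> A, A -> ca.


Start: S' -> .S
For each item with dot before a nonterminal B, add B -> .γ for every B-production
Closure: [S' -> .S, S -> .A, A -> .ca]


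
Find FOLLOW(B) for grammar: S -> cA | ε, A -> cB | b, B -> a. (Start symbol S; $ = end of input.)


$ ∈ FOLLOW(S). For each A -> αBβ: add FIRST(β)\{ε} to FOLLOW(B); if β nullable, add FOLLOW(A).
FOLLOW(B) = {$}


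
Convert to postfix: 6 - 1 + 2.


Left to right (same or higher precedence on left)
Postfix: 6 1 - 2 +


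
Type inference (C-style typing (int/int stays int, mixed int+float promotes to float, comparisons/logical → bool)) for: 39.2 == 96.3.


Operand types: float == float
Rule: comparison yields bool
Result type: bool


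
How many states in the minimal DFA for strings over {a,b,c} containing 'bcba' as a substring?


KMP-style automaton: 4 progress states + 1 absorbing accept = 5
Minimal DFA: 5 states


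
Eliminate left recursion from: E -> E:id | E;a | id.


Left-recursive alternatives: E:id, E;a; non-recursive: id
Introduce E': E -> idE', E' -> :idE' | ;aE' | ε


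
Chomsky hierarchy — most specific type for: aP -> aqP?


LHS has context (more than one symbol) and |LHS| ≤ |RHS|
Classification: Type 1 (Context-Sensitive)


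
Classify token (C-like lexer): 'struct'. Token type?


Pattern: reserved word
Type: KEYWORD


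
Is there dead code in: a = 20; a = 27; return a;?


first assignment to a is overwritten before any read
Dead: 'a = 20'


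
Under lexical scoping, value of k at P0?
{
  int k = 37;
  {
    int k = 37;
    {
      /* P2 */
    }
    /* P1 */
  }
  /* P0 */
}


k declared in the same block as P0
k = 37


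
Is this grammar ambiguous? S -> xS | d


right-linear, alternatives start with distinct terminals 'x' vs 'd': unique leftmost derivation
Unambiguous


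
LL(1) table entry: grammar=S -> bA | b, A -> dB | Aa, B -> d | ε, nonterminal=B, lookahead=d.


For [B, d]: 'd' ∈ FIRST(d)
Entry: B -> d


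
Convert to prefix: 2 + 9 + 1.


left-to-right (same/higher precedence on left): tree is (+ (+ 2 9) 1)
Prefix: + + 2 9 1


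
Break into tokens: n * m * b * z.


Scan left to right, longest-match per lexeme
Tokens: ID(n), OP(*), ID(m), OP(*), ID(b), OP(*), ID(z)


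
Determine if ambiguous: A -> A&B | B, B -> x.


precedence layered via separate nonterminal B: deterministic
Unambiguous


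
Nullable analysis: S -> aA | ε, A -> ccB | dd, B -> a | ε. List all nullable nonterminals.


A nonterminal is nullable iff some alternative derives ε (directly, or every symbol in it is nullable)
Nullable: {B, S}


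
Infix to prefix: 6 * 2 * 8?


left-to-right (same/higher precedence on left): tree is (* (* 6 2) 8)
Prefix: * * 6 2 8


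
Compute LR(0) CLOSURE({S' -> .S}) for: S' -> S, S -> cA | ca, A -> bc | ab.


Start: S' -> .S
For each item with dot before a nonterminal B, add B -> .γ for every B-production
Closure: [S' -> .S, S -> .cA, S -> .ca]


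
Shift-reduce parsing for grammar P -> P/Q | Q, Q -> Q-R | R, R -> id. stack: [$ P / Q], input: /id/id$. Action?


handle 'P/Q' on top; lookahead ∈ FOLLOW(P) = {/, $}
Action: reduce (P -> P/Q)


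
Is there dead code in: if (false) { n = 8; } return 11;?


condition is constant false, so the whole block is unreachable
Dead: 'if (false) { n = 8; }'


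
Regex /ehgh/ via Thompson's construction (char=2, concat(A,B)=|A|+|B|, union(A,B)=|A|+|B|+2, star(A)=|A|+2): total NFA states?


Syntax tree has 4 char leaf(s), 0 union(s), 0 star(s)
chars contribute 4×2 = 8; each union adds +2; each star adds +2
Total: 8 + 0 + 0 = 8 states


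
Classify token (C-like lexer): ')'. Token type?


Pattern: delimiter/punctuation
Type: PUNCTUATION


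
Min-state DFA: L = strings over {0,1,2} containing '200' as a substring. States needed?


KMP-style automaton: 3 progress states + 1 absorbing accept = 4
Minimal DFA: 4 states


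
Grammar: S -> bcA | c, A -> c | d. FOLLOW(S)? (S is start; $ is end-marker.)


$ ∈ FOLLOW(S). For each A -> αBβ: add FIRST(β)\{ε} to FOLLOW(B); if β nullable, add FOLLOW(A).
FOLLOW(S) = {$}


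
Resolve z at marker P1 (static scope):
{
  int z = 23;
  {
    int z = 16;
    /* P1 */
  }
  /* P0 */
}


z declared in the same block as P1
z = 16


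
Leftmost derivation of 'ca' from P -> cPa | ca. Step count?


Derivation: P => ca
Steps: 1


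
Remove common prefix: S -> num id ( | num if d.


Common prefix: 'num'
Factored: S -> num S', S' -> id ( | if d


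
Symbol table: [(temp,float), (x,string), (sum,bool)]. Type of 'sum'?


Lookup 'sum' → type bool


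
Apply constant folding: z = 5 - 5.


5 - 5 = 0 at compile time
Optimized: z = 0


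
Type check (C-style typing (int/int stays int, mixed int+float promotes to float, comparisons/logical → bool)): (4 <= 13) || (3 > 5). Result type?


Operand types: bool || bool
Rule: logical operators take bool operands and yield bool
Result type: bool


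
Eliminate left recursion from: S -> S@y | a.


Left-recursive alternatives: S@y; non-recursive: a
Introduce S': S -> aS', S' -> @yS' | ε


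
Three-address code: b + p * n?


Break into single-operator statements:
t1 = p * n
t2 = b + t1


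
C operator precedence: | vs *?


'*' is multiplicative (level 10); '|' is bitwise OR (level 3)
Higher level binds tighter
'*' has higher precedence than '|'


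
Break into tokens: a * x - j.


Scan left to right, longest-match per lexeme
Tokens: ID(a), OP(*), ID(x), OP(-), ID(j)


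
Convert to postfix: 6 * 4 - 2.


Left to right (same or higher precedence on left)
Postfix: 6 4 * 2 -


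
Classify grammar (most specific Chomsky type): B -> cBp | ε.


Single nonterminal LHS, but c^n p^n is not regular
Classification: Type 2 (Context-Free)


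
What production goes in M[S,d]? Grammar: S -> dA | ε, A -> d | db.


For [S, d]: 'd' ∈ FIRST(dA)
Entry: S -> dA


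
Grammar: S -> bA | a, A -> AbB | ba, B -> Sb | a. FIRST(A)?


Per alternative of A: FIRST(AbB) = {b}; FIRST(ba) = {b}
FIRST(A) = {b}


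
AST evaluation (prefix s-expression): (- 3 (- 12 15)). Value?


Evaluate inner: (- 12 15) = -3
Evaluate root: (- 3 -3) = 6
Result: 6


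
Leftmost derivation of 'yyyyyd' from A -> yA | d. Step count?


Derivation: A => yA => yyA => yyyA => yyyyA => yyyyyA => yyyyyd
Steps: 6


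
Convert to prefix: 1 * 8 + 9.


left-to-right (same/higher precedence on left): tree is (+ (* 1 8) 9)
Prefix: + * 1 8 9


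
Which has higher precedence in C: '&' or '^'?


'&' is bitwise AND (level 5); '^' is bitwise XOR (level 4)
Higher level binds tighter
'&' has higher precedence than '^'


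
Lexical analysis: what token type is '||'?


Pattern: operator symbol
Type: OPERATOR


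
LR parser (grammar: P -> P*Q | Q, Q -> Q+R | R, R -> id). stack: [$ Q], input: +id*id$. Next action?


shift '+' to continue Q -> Q+R
Action: shift


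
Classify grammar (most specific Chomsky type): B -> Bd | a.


Left-linear: every RHS is a terminal or one nonterminal followed by a terminal
Classification: Type 3 (Regular)


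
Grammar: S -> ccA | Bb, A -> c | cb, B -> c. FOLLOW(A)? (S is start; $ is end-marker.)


$ ∈ FOLLOW(S). For each A -> αBβ: add FIRST(β)\{ε} to FOLLOW(B); if β nullable, add FOLLOW(A).
FOLLOW(A) = {$}


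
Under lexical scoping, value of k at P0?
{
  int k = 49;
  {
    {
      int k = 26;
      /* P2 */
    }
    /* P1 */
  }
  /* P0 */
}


k declared in the same block as P0
k = 49


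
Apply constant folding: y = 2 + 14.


2 + 14 = 16 at compile time
Optimized: y = 16


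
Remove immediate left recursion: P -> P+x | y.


Left-recursive alternatives: P+x; non-recursive: y
Introduce P': P -> yP', P' -> +xP' | ε


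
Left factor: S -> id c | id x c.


Common prefix: 'id'
Factored: S -> id S', S' -> c | x c


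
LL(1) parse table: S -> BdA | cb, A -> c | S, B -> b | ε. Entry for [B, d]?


For [B, d]: ε is nullable and 'd' ∈ FOLLOW(B)
Entry: B -> ε


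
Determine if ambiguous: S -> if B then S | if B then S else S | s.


dangling else: 'if B then if B then s else s' parses two ways
Ambiguous


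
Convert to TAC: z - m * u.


Break into single-operator statements:
t1 = m * u
t2 = z - t1


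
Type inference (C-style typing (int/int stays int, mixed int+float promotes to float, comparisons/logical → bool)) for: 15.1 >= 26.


Operand types: float >= int
Rule: comparison yields bool
Result type: bool


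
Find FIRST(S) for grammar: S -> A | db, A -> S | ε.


Per alternative of S: FIRST(A) = {d, ε}; FIRST(db) = {d}
FIRST(S) = {d, ε}


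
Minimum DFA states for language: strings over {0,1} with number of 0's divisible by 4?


Track (count of 0) mod 4: states 0..3, accept at 0
Minimal DFA: 4 states


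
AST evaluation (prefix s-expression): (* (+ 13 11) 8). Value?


Evaluate inner: (+ 13 11) = 24
Evaluate root: (* 24 8) = 192
Result: 192


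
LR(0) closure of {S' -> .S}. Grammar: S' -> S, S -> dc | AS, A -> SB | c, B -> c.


Start: S' -> .S
For each item with dot before a nonterminal B, add B -> .γ for every B-production
Closure: [S' -> .S, S -> .dc, S -> .AS, A -> .SB, A -> .c]


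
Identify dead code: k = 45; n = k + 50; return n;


k is read by n's definition; n is returned
No dead code


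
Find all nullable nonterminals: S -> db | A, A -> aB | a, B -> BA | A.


A nonterminal is nullable iff some alternative derives ε (directly, or every symbol in it is nullable)
Nullable: {}


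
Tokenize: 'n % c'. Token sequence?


Scan left to right, longest-match per lexeme
Tokens: ID(n), OP(%), ID(c)


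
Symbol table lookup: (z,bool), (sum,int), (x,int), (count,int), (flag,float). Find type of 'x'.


Lookup 'x' → type int


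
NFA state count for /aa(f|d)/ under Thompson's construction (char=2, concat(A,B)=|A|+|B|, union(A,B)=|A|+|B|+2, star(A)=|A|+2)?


Syntax tree has 4 char leaf(s), 1 union(s), 0 star(s)
chars contribute 4×2 = 8; each union adds +2; each star adds +2
Total: 8 + 2 + 0 = 10 states


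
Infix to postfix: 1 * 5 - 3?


Left to right (same or higher precedence on left)
Postfix: 1 5 * 3 -


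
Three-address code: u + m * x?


Break into single-operator statements:
t1 = m * x
t2 = u + t1


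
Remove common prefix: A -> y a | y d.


Common prefix: 'y'
Factored: A -> y A', A' -> a | d


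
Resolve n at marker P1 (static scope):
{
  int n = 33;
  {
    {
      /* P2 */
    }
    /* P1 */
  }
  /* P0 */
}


P1's block does not declare n; resolves to the enclosing declaration at depth 0
n = 33


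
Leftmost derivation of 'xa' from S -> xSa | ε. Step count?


Derivation: S => xSa => xa
Steps: 2


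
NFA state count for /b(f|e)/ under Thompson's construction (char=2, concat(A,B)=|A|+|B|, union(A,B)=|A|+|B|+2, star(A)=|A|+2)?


Syntax tree has 3 char leaf(s), 1 union(s), 0 star(s)
chars contribute 3×2 = 6; each union adds +2; each star adds +2
Total: 6 + 2 + 0 = 8 states


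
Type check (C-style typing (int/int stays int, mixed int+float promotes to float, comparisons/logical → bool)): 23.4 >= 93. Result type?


Operand types: float >= int
Rule: comparison yields bool
Result type: bool


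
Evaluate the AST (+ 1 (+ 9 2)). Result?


Evaluate inner: (+ 9 2) = 11
Evaluate root: (+ 1 11) = 12
Result: 12


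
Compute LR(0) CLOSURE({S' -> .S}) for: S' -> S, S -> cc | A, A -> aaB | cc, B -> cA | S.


Start: S' -> .S
For each item with dot before a nonterminal B, add B -> .γ for every B-production
Closure: [S' -> .S, S -> .cc, S -> .A, A -> .aaB, A -> .cc]


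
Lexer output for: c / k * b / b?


Scan left to right, longest-match per lexeme
Tokens: ID(c), OP(/), ID(k), OP(*), ID(b), OP(/), ID(b)


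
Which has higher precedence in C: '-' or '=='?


'-' is additive (level 9); '==' is equality (level 6)
Higher level binds tighter
'-' has higher precedence than '=='


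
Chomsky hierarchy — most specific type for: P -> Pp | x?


Left-linear: every RHS is a terminal or one nonterminal followed by a terminal
Classification: Type 3 (Regular)


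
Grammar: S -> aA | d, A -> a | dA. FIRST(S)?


Per alternative of S: FIRST(aA) = {a}; FIRST(d) = {d}
FIRST(S) = {a, d}


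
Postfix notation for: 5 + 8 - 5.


Left to right (same or higher precedence on left)
Postfix: 5 8 + 5 -


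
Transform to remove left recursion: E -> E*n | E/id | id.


Left-recursive alternatives: E*n, E/id; non-recursive: id
Introduce E': E -> idE', E' -> *nE' | /idE' | ε


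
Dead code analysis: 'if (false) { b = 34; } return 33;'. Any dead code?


condition is constant false, so the whole block is unreachable
Dead: 'if (false) { b = 34; }'


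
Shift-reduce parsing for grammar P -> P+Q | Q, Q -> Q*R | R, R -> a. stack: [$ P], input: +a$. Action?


shift '+' to continue P -> P+Q
Action: shift


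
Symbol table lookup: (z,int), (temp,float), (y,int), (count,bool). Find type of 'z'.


Lookup 'z' → type int


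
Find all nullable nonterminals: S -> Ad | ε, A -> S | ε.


A nonterminal is nullable iff some alternative derives ε (directly, or every symbol in it is nullable)
Nullable: {A, S}


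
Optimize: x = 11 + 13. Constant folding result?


11 + 13 = 24 at compile time
Optimized: x = 24


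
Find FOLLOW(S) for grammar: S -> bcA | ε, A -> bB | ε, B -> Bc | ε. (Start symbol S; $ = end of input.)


$ ∈ FOLLOW(S). For each A -> αBβ: add FIRST(β)\{ε} to FOLLOW(B); if β nullable, add FOLLOW(A).
FOLLOW(S) = {$}


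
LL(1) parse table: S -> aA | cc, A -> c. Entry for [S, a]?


For [S, a]: 'a' ∈ FIRST(aA)
Entry: S -> aA


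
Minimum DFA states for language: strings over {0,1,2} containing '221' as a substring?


KMP-style automaton: 3 progress states + 1 absorbing accept = 4
Minimal DFA: 4 states


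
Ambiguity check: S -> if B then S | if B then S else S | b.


dangling else: 'if B then if B then b else b' parses two ways
Ambiguous


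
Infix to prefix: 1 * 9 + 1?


left-to-right (same/higher precedence on left): tree is (+ (* 1 9) 1)
Prefix: + * 1 9 1


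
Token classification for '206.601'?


Pattern: digits with a decimal point
Type: FLOAT_LITERAL


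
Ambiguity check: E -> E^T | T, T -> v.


precedence layered via separate nonterminal T: deterministic
Unambiguous


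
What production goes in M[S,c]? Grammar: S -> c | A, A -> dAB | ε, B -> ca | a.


For [S, c]: 'c' ∈ FIRST(c)
Entry: S -> c


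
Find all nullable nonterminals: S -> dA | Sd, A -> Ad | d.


A nonterminal is nullable iff some alternative derives ε (directly, or every symbol in it is nullable)
Nullable: {}


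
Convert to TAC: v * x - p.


Break into single-operator statements:
t1 = v * x
t2 = t1 - p


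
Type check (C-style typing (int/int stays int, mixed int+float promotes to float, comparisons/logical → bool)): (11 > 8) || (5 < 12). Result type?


Operand types: bool || bool
Rule: logical operators take bool operands and yield bool
Result type: bool


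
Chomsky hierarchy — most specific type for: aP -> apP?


LHS has context (more than one symbol) and |LHS| ≤ |RHS|
Classification: Type 1 (Context-Sensitive)


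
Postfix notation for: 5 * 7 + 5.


Left to right (same or higher precedence on left)
Postfix: 5 7 * 5 +


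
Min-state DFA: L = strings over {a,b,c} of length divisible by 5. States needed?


Track length mod 5: states 0..4, accept at 0
Minimal DFA: 5 states


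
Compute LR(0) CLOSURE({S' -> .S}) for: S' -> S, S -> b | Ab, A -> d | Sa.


Start: S' -> .S
For each item with dot before a nonterminal B, add B -> .γ for every B-production
Closure: [S' -> .S, S -> .b, S -> .Ab, A -> .d, A -> .Sa]


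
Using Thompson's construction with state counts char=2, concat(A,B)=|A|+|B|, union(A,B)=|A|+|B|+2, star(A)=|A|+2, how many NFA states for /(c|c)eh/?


Syntax tree has 4 char leaf(s), 1 union(s), 0 star(s)
chars contribute 4×2 = 8; each union adds +2; each star adds +2
Total: 8 + 2 + 0 = 10 states


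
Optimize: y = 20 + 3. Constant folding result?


20 + 3 = 23 at compile time
Optimized: y = 23


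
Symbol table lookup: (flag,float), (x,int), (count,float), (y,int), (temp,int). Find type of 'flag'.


Lookup 'flag' → type float


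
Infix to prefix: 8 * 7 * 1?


left-to-right (same/higher precedence on left): tree is (* (* 8 7) 1)
Prefix: * * 8 7 1


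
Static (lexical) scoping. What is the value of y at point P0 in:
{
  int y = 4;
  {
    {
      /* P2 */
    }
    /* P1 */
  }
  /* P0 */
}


y declared in the same block as P0
y = 4


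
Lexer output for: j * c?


Scan left to right, longest-match per lexeme
Tokens: ID(j), OP(*), ID(c)


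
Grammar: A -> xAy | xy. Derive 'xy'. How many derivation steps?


Derivation: A => xy
Steps: 1


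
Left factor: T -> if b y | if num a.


Common prefix: 'if'
Factored: T -> if T', T' -> b y | num a


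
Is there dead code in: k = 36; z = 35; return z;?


k is assigned but never read
Dead: 'k = 36'


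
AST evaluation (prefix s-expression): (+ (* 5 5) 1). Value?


Evaluate inner: (* 5 5) = 25
Evaluate root: (+ 25 1) = 26
Result: 26


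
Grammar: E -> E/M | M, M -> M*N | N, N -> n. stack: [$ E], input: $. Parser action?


start symbol E on stack, input exhausted
Action: accept


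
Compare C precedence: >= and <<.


'<<' is shift (level 8); '>=' is relational (level 7)
Higher level binds tighter
'<<' has higher precedence than '>='


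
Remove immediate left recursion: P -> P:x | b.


Left-recursive alternatives: P:x; non-recursive: b
Introduce P': P -> bP', P' -> :xP' | ε


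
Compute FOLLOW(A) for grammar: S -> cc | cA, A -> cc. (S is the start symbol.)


$ ∈ FOLLOW(S). For each A -> αBβ: add FIRST(β)\{ε} to FOLLOW(B); if β nullable, add FOLLOW(A).
FOLLOW(A) = {$}


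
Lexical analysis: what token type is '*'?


Pattern: operator symbol
Type: OPERATOR


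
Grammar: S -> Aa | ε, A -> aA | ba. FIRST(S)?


Per alternative of S: FIRST(Aa) = {a, b}; FIRST(ε) = {ε}
FIRST(S) = {a, b, ε}


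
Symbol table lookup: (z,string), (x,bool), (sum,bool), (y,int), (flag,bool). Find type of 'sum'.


Lookup 'sum' → type bool


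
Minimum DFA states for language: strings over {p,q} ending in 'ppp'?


Track the longest suffix of input matching a prefix of 'ppp': 4 classes (prefixes of length 0..3)
Minimal DFA: 4 states


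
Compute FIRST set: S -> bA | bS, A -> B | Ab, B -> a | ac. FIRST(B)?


Per alternative of B: FIRST(a) = {a}; FIRST(ac) = {a}
FIRST(B) = {a}


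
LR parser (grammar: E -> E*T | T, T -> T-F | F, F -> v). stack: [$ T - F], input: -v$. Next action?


handle 'T-F' on top
Action: reduce (T -> T-F)


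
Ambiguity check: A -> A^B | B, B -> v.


precedence layered via separate nonterminal B: deterministic
Unambiguous


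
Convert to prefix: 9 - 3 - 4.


left-to-right (same/higher precedence on left): tree is (- (- 9 3) 4)
Prefix: - - 9 3 4


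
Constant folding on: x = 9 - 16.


9 - 16 = -7 at compile time
Optimized: x = -7


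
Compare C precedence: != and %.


'%' is multiplicative (level 10); '!=' is equality (level 6)
Higher level binds tighter
'%' has higher precedence than '!='


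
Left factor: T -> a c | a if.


Common prefix: 'a'
Factored: T -> a T', T' -> c | if


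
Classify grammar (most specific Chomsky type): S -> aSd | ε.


Single nonterminal LHS, but a^n d^n is not regular
Classification: Type 2 (Context-Free)


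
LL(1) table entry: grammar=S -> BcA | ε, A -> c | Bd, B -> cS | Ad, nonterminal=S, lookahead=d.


For [S, d]: ε is nullable and 'd' ∈ FOLLOW(S)
Entry: S -> ε


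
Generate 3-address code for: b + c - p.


Break into single-operator statements:
t1 = b + c
t2 = t1 - p


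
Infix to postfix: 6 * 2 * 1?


Left to right (same or higher precedence on left)
Postfix: 6 2 * 1 *


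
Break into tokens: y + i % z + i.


Scan left to right, longest-match per lexeme
Tokens: ID(y), OP(+), ID(i), OP(%), ID(z), OP(+), ID(i)


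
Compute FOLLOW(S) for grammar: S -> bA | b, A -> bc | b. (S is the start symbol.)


$ ∈ FOLLOW(S). For each A -> αBβ: add FIRST(β)\{ε} to FOLLOW(B); if β nullable, add FOLLOW(A).
FOLLOW(S) = {$}


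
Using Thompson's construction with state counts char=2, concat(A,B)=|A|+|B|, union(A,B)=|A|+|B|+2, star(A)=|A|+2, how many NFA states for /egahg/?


Syntax tree has 5 char leaf(s), 0 union(s), 0 star(s)
chars contribute 5×2 = 10; each union adds +2; each star adds +2
Total: 10 + 0 + 0 = 10 states


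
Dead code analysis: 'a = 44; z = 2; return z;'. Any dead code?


a is assigned but never read
Dead: 'a = 44'


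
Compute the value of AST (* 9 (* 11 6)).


Evaluate inner: (* 11 6) = 66
Evaluate root: (* 9 66) = 594
Result: 594


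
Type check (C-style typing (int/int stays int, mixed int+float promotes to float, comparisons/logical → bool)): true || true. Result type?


Operand types: bool || bool
Rule: logical operators take bool operands and yield bool
Result type: bool


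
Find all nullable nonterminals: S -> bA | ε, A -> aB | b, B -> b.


A nonterminal is nullable iff some alternative derives ε (directly, or every symbol in it is nullable)
Nullable: {S}


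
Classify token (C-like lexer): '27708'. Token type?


Pattern: digits only
Type: INTEGER_LITERAL


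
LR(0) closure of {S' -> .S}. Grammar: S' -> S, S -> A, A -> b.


Start: S' -> .S
For each item with dot before a nonterminal B, add B -> .γ for every B-production
Closure: [S' -> .S, S -> .A, A -> .b]


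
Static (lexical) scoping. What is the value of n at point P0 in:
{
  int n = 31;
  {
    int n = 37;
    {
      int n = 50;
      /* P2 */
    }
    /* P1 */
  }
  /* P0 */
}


n declared in the same block as P0
n = 31


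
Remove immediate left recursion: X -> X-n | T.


Left-recursive alternatives: X-n; non-recursive: T
Introduce X': X -> TX', X' -> -nX' | ε


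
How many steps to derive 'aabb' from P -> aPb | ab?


Derivation: P => aPb => aabb
Steps: 2


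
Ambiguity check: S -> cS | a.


right-linear, alternatives start with distinct terminals 'c' vs 'a': unique leftmost derivation
Unambiguous


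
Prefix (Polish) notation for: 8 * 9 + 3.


left-to-right (same/higher precedence on left): tree is (+ (* 8 9) 3)
Prefix: + * 8 9 3


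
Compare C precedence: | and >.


'>' is relational (level 7); '|' is bitwise OR (level 3)
Higher level binds tighter
'>' has higher precedence than '|'


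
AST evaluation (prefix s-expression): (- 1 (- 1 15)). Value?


Evaluate inner: (- 1 15) = -14
Evaluate root: (- 1 -14) = 15
Result: 15


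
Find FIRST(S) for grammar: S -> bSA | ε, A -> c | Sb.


Per alternative of S: FIRST(bSA) = {b}; FIRST(ε) = {ε}
FIRST(S) = {b, ε}


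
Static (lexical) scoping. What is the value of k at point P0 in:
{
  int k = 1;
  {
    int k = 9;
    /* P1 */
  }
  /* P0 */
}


k declared in the same block as P0
k = 1


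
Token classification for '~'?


Pattern: operator symbol
Type: OPERATOR


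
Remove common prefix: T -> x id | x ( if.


Common prefix: 'x'
Factored: T -> x T', T' -> id | ( if


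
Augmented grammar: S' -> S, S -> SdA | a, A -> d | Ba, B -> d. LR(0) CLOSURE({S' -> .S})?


Start: S' -> .S
For each item with dot before a nonterminal B, add B -> .γ for every B-production
Closure: [S' -> .S, S -> .SdA, S -> .a]


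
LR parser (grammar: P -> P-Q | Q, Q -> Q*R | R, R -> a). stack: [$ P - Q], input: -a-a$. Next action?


handle 'P-Q' on top; lookahead ∈ FOLLOW(P) = {-, $}
Action: reduce (P -> P-Q)


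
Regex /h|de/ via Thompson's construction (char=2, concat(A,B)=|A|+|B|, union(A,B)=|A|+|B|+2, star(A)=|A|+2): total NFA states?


Syntax tree has 3 char leaf(s), 1 union(s), 0 star(s)
chars contribute 3×2 = 6; each union adds +2; each star adds +2
Total: 6 + 2 + 0 = 8 states


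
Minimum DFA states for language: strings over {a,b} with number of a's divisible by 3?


Track (count of a) mod 3: states 0..2, accept at 0
Minimal DFA: 3 states


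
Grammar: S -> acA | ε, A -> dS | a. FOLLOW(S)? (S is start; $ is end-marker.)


$ ∈ FOLLOW(S). For each A -> αBβ: add FIRST(β)\{ε} to FOLLOW(B); if β nullable, add FOLLOW(A).
FOLLOW(S) = {$}


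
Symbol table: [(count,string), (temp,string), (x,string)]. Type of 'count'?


Lookup 'count' → type string


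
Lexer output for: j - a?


Scan left to right, longest-match per lexeme
Tokens: ID(j), OP(-), ID(a)


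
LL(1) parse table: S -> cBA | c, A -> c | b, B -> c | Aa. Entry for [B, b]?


For [B, b]: 'b' ∈ FIRST(Aa)
Entry: B -> Aa


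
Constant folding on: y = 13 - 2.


13 - 2 = 11 at compile time
Optimized: y = 11


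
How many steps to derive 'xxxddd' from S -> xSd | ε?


Derivation: S => xSd => xxSdd => xxxSddd => xxxddd
Steps: 4


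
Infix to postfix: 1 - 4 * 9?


* has higher precedence, evaluate 4*9 first
Postfix: 1 4 9 * -


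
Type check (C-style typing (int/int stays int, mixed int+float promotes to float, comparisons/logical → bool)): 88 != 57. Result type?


Operand types: int != int
Rule: comparison yields bool
Result type: bool


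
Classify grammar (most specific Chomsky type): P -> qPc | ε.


Single nonterminal LHS, but q^n c^n is not regular
Classification: Type 2 (Context-Free)


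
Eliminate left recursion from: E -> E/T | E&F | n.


Left-recursive alternatives: E/T, E&F; non-recursive: n
Introduce E': E -> nE', E' -> /TE' | &FE' | ε


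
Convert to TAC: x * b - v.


Break into single-operator statements:
t1 = x * b
t2 = t1 - v


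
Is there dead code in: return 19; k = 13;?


statement follows a return and is unreachable
Dead: 'k = 13'


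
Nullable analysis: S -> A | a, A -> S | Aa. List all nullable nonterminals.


A nonterminal is nullable iff some alternative derives ε (directly, or every symbol in it is nullable)
Nullable: {}


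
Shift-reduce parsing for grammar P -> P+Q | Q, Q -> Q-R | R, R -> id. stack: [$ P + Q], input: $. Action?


handle 'P+Q' on top; lookahead ∈ FOLLOW(P) = {+, $}
Action: reduce (P -> P+Q)


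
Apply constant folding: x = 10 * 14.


10 * 14 = 140 at compile time
Optimized: x = 140


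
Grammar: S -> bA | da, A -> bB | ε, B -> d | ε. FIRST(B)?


Per alternative of B: FIRST(d) = {d}; FIRST(ε) = {ε}
FIRST(B) = {d, ε}


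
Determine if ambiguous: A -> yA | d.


right-linear, alternatives start with distinct terminals 'y' vs 'd': unique leftmost derivation
Unambiguous


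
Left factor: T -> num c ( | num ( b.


Common prefix: 'num'
Factored: T -> num T', T' -> c ( | ( b


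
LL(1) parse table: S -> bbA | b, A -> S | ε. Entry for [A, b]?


For [A, b]: 'b' ∈ FIRST(S)
Entry: A -> S


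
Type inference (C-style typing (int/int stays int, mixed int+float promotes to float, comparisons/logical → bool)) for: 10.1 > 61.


Operand types: float > int
Rule: comparison yields bool
Result type: bool


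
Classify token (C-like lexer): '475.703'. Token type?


Pattern: digits with a decimal point
Type: FLOAT_LITERAL


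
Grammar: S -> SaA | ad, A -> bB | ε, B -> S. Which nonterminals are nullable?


A nonterminal is nullable iff some alternative derives ε (directly, or every symbol in it is nullable)
Nullable: {A}


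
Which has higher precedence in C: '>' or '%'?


'%' is multiplicative (level 10); '>' is relational (level 7)
Higher level binds tighter
'%' has higher precedence than '>'


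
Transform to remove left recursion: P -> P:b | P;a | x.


Left-recursive alternatives: P:b, P;a; non-recursive: x
Introduce P': P -> xP', P' -> :bP' | ;aP' | ε
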